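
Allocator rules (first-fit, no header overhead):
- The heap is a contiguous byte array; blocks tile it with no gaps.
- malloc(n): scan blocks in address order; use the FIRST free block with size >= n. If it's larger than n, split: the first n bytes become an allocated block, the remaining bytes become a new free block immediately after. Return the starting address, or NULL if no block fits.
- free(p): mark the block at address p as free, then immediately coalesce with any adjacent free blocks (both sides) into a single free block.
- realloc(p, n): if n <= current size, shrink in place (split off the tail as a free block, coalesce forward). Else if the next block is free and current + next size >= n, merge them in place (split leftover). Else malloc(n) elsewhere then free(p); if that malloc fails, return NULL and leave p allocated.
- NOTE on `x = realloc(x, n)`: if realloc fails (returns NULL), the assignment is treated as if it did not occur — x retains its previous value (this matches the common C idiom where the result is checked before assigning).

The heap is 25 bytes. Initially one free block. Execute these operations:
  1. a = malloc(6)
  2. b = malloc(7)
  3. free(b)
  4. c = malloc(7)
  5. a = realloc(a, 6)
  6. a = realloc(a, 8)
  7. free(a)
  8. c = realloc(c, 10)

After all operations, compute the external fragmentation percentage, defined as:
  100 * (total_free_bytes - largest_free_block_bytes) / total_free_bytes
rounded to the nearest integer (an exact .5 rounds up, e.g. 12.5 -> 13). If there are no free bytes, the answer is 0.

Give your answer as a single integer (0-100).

Op 1: a = malloc(6) -> a = 0; heap: [0-5 ALLOC][6-24 FREE]
Op 2: b = malloc(7) -> b = 6; heap: [0-5 ALLOC][6-12 ALLOC][13-24 FREE]
Op 3: free(b) -> (freed b); heap: [0-5 ALLOC][6-24 FREE]
Op 4: c = malloc(7) -> c = 6; heap: [0-5 ALLOC][6-12 ALLOC][13-24 FREE]
Op 5: a = realloc(a, 6) -> a = 0; heap: [0-5 ALLOC][6-12 ALLOC][13-24 FREE]
Op 6: a = realloc(a, 8) -> a = 13; heap: [0-5 FREE][6-12 ALLOC][13-20 ALLOC][21-24 FREE]
Op 7: free(a) -> (freed a); heap: [0-5 FREE][6-12 ALLOC][13-24 FREE]
Op 8: c = realloc(c, 10) -> c = 6; heap: [0-5 FREE][6-15 ALLOC][16-24 FREE]
Free blocks: [6 9] total_free=15 largest=9 -> 100*(15-9)/15 = 600/15 = 40

Answer: 40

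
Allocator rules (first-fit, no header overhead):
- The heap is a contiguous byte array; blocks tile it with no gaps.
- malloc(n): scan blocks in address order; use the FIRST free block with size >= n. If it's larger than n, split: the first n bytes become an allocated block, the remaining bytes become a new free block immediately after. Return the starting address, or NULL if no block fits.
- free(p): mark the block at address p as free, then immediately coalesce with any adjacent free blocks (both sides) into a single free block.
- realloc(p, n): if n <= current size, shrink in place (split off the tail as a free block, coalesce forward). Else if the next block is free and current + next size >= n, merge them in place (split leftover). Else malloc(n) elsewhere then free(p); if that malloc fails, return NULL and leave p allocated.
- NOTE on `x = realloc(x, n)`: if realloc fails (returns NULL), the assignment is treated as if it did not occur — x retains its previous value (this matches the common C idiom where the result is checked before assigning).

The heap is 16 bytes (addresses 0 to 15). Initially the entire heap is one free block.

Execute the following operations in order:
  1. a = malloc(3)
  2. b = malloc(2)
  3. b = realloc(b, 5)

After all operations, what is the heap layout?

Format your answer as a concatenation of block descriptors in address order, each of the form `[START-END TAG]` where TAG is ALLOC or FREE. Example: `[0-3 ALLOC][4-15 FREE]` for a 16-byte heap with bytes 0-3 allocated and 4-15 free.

Op 1: a = malloc(3) -> a = 0; heap: [0-2 ALLOC][3-15 FREE]
Op 2: b = malloc(2) -> b = 3; heap: [0-2 ALLOC][3-4 ALLOC][5-15 FREE]
Op 3: b = realloc(b, 5) -> b = 3; heap: [0-2 ALLOC][3-7 ALLOC][8-15 FREE]

Answer: [0-2 ALLOC][3-7 ALLOC][8-15 FREE]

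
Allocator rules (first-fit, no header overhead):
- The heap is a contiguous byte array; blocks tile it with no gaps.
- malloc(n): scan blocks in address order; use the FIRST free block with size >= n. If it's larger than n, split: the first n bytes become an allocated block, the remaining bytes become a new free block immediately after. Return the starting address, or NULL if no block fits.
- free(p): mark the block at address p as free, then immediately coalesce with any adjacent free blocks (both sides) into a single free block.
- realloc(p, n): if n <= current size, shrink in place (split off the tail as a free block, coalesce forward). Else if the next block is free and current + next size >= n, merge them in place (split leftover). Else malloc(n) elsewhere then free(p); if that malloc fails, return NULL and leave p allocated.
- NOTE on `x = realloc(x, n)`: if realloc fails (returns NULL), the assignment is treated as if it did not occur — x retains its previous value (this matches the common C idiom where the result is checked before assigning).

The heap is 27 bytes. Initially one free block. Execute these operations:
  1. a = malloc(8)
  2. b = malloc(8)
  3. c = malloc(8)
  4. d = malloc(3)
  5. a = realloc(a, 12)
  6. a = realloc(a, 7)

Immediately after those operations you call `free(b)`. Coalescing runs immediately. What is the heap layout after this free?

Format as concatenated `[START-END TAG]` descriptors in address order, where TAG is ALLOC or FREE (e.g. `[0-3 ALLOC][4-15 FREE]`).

Op 1: a = malloc(8) -> a = 0; heap: [0-7 ALLOC][8-26 FREE]
Op 2: b = malloc(8) -> b = 8; heap: [0-7 ALLOC][8-15 ALLOC][16-26 FREE]
Op 3: c = malloc(8) -> c = 16; heap: [0-7 ALLOC][8-15 ALLOC][16-23 ALLOC][24-26 FREE]
Op 4: d = malloc(3) -> d = 24; heap: [0-7 ALLOC][8-15 ALLOC][16-23 ALLOC][24-26 ALLOC]
Op 5: a = realloc(a, 12) -> NULL (a unchanged); heap: [0-7 ALLOC][8-15 ALLOC][16-23 ALLOC][24-26 ALLOC]
Op 6: a = realloc(a, 7) -> a = 0; heap: [0-6 ALLOC][7-7 FREE][8-15 ALLOC][16-23 ALLOC][24-26 ALLOC]
free(b): b = 8 -> block [8-15 ALLOC]; mark free, coalesce with adjacent free neighbors -> [0-6 ALLOC][7-15 FREE][16-23 ALLOC][24-26 ALLOC]

Answer: [0-6 ALLOC][7-15 FREE][16-23 ALLOC][24-26 ALLOC]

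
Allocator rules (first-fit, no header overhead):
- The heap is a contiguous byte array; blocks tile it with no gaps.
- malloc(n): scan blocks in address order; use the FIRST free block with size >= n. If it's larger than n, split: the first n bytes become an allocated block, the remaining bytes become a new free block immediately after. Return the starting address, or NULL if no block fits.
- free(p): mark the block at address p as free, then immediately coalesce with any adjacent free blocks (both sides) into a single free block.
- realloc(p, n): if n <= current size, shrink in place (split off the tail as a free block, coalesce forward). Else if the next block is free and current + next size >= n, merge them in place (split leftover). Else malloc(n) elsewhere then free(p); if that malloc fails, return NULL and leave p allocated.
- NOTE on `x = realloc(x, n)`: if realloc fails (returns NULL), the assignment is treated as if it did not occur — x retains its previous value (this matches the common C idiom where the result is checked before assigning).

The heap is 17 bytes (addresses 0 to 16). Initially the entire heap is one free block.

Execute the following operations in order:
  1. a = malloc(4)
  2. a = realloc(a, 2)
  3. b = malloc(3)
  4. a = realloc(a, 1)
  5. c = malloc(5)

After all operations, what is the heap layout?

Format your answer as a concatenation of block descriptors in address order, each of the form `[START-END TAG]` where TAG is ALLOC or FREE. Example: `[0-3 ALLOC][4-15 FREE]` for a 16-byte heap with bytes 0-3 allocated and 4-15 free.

Answer: [0-0 ALLOC][1-1 FREE][2-4 ALLOC][5-9 ALLOC][10-16 FREE]

Derivation:
Op 1: a = malloc(4) -> a = 0; heap: [0-3 ALLOC][4-16 FREE]
Op 2: a = realloc(a, 2) -> a = 0; heap: [0-1 ALLOC][2-16 FREE]
Op 3: b = malloc(3) -> b = 2; heap: [0-1 ALLOC][2-4 ALLOC][5-16 FREE]
Op 4: a = realloc(a, 1) -> a = 0; heap: [0-0 ALLOC][1-1 FREE][2-4 ALLOC][5-16 FREE]
Op 5: c = malloc(5) -> c = 5; heap: [0-0 ALLOC][1-1 FREE][2-4 ALLOC][5-9 ALLOC][10-16 FREE]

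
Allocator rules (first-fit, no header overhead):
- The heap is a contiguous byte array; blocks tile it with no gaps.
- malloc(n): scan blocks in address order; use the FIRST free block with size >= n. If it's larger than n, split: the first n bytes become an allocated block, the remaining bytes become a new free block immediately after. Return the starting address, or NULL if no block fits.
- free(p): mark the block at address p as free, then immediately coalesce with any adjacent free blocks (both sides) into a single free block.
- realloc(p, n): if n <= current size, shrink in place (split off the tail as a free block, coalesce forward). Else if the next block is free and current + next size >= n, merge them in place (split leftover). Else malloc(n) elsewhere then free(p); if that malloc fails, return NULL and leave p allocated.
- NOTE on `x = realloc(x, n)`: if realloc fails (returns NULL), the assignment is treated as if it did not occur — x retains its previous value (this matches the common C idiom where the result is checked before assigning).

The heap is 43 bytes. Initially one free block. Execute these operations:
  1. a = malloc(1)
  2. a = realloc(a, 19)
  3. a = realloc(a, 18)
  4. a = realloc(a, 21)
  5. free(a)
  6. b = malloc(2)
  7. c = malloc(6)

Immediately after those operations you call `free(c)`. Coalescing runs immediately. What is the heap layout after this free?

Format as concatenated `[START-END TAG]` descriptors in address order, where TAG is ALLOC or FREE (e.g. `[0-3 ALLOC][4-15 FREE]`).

Op 1: a = malloc(1) -> a = 0; heap: [0-0 ALLOC][1-42 FREE]
Op 2: a = realloc(a, 19) -> a = 0; heap: [0-18 ALLOC][19-42 FREE]
Op 3: a = realloc(a, 18) -> a = 0; heap: [0-17 ALLOC][18-42 FREE]
Op 4: a = realloc(a, 21) -> a = 0; heap: [0-20 ALLOC][21-42 FREE]
Op 5: free(a) -> (freed a); heap: [0-42 FREE]
Op 6: b = malloc(2) -> b = 0; heap: [0-1 ALLOC][2-42 FREE]
Op 7: c = malloc(6) -> c = 2; heap: [0-1 ALLOC][2-7 ALLOC][8-42 FREE]
free(c): c = 2 -> block [2-7 ALLOC]; mark free, coalesce with adjacent free neighbors -> [0-1 ALLOC][2-42 FREE]

Answer: [0-1 ALLOC][2-42 FREE]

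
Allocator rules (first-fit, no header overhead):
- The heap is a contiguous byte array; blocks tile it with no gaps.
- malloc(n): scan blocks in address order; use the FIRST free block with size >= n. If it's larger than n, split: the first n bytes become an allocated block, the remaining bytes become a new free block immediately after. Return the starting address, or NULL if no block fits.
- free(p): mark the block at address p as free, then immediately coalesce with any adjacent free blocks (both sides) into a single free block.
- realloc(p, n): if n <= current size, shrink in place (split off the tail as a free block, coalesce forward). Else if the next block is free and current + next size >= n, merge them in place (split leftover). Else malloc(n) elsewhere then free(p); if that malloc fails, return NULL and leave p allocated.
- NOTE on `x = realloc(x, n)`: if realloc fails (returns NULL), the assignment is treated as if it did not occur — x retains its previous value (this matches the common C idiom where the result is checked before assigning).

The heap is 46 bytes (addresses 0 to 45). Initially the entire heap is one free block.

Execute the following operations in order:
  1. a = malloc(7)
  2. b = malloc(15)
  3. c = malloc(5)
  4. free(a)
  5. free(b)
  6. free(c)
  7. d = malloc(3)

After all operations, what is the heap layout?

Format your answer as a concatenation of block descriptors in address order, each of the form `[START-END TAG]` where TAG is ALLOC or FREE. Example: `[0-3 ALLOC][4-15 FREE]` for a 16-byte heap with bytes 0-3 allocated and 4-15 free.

Answer: [0-2 ALLOC][3-45 FREE]

Derivation:
Op 1: a = malloc(7) -> a = 0; heap: [0-6 ALLOC][7-45 FREE]
Op 2: b = malloc(15) -> b = 7; heap: [0-6 ALLOC][7-21 ALLOC][22-45 FREE]
Op 3: c = malloc(5) -> c = 22; heap: [0-6 ALLOC][7-21 ALLOC][22-26 ALLOC][27-45 FREE]
Op 4: free(a) -> (freed a); heap: [0-6 FREE][7-21 ALLOC][22-26 ALLOC][27-45 FREE]
Op 5: free(b) -> (freed b); heap: [0-21 FREE][22-26 ALLOC][27-45 FREE]
Op 6: free(c) -> (freed c); heap: [0-45 FREE]
Op 7: d = malloc(3) -> d = 0; heap: [0-2 ALLOC][3-45 FREE]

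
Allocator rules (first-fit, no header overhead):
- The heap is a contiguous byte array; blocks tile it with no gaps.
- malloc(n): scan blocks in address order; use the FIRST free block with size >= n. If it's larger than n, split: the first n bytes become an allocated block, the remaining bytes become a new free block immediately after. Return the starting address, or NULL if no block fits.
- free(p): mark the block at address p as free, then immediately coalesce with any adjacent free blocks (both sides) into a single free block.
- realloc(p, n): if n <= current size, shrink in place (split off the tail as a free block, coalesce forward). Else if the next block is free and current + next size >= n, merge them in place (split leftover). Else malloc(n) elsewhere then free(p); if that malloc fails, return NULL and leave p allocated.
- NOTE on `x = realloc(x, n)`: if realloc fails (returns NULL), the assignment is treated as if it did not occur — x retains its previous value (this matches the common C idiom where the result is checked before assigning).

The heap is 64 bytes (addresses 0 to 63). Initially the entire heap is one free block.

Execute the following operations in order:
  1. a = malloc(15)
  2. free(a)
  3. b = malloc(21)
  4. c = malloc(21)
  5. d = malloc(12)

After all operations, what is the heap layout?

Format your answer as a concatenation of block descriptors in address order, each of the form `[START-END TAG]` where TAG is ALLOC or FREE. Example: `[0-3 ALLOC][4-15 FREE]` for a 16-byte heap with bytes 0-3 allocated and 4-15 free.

Answer: [0-20 ALLOC][21-41 ALLOC][42-53 ALLOC][54-63 FREE]

Derivation:
Op 1: a = malloc(15) -> a = 0; heap: [0-14 ALLOC][15-63 FREE]
Op 2: free(a) -> (freed a); heap: [0-63 FREE]
Op 3: b = malloc(21) -> b = 0; heap: [0-20 ALLOC][21-63 FREE]
Op 4: c = malloc(21) -> c = 21; heap: [0-20 ALLOC][21-41 ALLOC][42-63 FREE]
Op 5: d = malloc(12) -> d = 42; heap: [0-20 ALLOC][21-41 ALLOC][42-53 ALLOC][54-63 FREE]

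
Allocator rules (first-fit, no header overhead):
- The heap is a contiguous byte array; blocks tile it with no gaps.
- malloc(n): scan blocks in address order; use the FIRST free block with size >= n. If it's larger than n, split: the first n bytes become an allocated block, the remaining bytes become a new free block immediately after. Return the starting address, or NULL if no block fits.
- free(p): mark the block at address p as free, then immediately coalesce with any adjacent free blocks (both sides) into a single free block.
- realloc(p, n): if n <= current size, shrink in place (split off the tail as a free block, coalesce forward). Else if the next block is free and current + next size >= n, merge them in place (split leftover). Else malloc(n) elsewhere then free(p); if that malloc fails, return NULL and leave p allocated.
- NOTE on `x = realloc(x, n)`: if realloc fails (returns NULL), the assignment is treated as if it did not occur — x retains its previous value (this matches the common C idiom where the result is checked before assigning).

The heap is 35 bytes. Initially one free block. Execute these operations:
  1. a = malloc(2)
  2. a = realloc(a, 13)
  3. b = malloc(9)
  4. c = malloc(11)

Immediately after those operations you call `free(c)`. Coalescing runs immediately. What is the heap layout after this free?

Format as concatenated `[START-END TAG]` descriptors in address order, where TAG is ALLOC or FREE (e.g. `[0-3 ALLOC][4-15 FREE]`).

Answer: [0-12 ALLOC][13-21 ALLOC][22-34 FREE]

Derivation:
Op 1: a = malloc(2) -> a = 0; heap: [0-1 ALLOC][2-34 FREE]
Op 2: a = realloc(a, 13) -> a = 0; heap: [0-12 ALLOC][13-34 FREE]
Op 3: b = malloc(9) -> b = 13; heap: [0-12 ALLOC][13-21 ALLOC][22-34 FREE]
Op 4: c = malloc(11) -> c = 22; heap: [0-12 ALLOC][13-21 ALLOC][22-32 ALLOC][33-34 FREE]
free(c): c = 22 -> block [22-32 ALLOC]; mark free, coalesce with adjacent free neighbors -> [0-12 ALLOC][13-21 ALLOC][22-34 FREE]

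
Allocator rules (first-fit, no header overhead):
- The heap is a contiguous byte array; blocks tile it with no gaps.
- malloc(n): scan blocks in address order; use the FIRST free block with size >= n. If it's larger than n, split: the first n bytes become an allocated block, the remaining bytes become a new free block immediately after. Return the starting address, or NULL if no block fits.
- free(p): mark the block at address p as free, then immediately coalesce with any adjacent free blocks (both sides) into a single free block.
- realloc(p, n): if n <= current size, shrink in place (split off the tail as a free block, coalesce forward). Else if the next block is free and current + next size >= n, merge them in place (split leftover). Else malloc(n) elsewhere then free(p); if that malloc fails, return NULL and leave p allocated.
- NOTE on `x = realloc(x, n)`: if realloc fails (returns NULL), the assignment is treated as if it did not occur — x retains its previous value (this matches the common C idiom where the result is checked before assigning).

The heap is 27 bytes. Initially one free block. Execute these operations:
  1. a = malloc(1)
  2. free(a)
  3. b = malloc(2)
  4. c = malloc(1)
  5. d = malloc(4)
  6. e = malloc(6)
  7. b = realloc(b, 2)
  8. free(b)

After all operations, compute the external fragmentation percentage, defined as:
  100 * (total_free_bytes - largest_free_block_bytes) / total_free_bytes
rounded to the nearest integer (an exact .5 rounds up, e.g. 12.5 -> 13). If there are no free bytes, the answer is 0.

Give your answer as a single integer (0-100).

Op 1: a = malloc(1) -> a = 0; heap: [0-0 ALLOC][1-26 FREE]
Op 2: free(a) -> (freed a); heap: [0-26 FREE]
Op 3: b = malloc(2) -> b = 0; heap: [0-1 ALLOC][2-26 FREE]
Op 4: c = malloc(1) -> c = 2; heap: [0-1 ALLOC][2-2 ALLOC][3-26 FREE]
Op 5: d = malloc(4) -> d = 3; heap: [0-1 ALLOC][2-2 ALLOC][3-6 ALLOC][7-26 FREE]
Op 6: e = malloc(6) -> e = 7; heap: [0-1 ALLOC][2-2 ALLOC][3-6 ALLOC][7-12 ALLOC][13-26 FREE]
Op 7: b = realloc(b, 2) -> b = 0; heap: [0-1 ALLOC][2-2 ALLOC][3-6 ALLOC][7-12 ALLOC][13-26 FREE]
Op 8: free(b) -> (freed b); heap: [0-1 FREE][2-2 ALLOC][3-6 ALLOC][7-12 ALLOC][13-26 FREE]
Free blocks: [2 14] total_free=16 largest=14 -> 100*(16-14)/16 = 200/16 = 12.5 -> rounds to 13

Answer: 13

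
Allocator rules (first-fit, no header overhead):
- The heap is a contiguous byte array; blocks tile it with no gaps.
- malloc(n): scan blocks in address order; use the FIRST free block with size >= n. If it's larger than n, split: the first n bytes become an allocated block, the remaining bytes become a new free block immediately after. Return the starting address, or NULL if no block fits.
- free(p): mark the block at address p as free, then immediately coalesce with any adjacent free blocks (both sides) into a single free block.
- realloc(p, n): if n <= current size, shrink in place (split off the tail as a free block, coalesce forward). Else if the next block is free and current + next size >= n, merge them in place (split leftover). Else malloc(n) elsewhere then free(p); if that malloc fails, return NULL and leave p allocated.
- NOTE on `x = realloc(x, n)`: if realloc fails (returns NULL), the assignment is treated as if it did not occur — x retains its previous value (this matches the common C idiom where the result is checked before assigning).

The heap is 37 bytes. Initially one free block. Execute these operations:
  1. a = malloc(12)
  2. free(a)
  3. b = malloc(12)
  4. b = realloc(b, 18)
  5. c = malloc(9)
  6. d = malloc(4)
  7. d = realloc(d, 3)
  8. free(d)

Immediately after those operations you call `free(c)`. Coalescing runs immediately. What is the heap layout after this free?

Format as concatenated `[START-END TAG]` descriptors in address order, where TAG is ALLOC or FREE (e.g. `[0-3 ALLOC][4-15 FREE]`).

Op 1: a = malloc(12) -> a = 0; heap: [0-11 ALLOC][12-36 FREE]
Op 2: free(a) -> (freed a); heap: [0-36 FREE]
Op 3: b = malloc(12) -> b = 0; heap: [0-11 ALLOC][12-36 FREE]
Op 4: b = realloc(b, 18) -> b = 0; heap: [0-17 ALLOC][18-36 FREE]
Op 5: c = malloc(9) -> c = 18; heap: [0-17 ALLOC][18-26 ALLOC][27-36 FREE]
Op 6: d = malloc(4) -> d = 27; heap: [0-17 ALLOC][18-26 ALLOC][27-30 ALLOC][31-36 FREE]
Op 7: d = realloc(d, 3) -> d = 27; heap: [0-17 ALLOC][18-26 ALLOC][27-29 ALLOC][30-36 FREE]
Op 8: free(d) -> (freed d); heap: [0-17 ALLOC][18-26 ALLOC][27-36 FREE]
free(c): c = 18 -> block [18-26 ALLOC]; mark free, coalesce with adjacent free neighbors -> [0-17 ALLOC][18-36 FREE]

Answer: [0-17 ALLOC][18-36 FREE]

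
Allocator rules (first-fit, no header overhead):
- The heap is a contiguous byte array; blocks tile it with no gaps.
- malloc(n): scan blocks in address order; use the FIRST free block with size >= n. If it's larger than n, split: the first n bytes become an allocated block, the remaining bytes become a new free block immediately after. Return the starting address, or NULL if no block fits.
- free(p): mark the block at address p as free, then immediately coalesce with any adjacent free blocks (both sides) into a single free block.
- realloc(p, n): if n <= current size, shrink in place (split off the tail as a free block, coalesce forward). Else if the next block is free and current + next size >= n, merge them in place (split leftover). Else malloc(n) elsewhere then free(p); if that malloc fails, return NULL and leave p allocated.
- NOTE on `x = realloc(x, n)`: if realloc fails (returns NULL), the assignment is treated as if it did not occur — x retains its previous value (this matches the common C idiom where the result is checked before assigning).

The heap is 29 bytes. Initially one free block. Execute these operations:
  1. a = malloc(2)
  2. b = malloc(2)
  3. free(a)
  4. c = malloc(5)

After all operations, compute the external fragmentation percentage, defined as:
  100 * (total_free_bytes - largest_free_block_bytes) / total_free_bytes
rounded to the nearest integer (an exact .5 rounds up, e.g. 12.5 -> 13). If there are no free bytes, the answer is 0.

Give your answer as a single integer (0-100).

Answer: 9

Derivation:
Op 1: a = malloc(2) -> a = 0; heap: [0-1 ALLOC][2-28 FREE]
Op 2: b = malloc(2) -> b = 2; heap: [0-1 ALLOC][2-3 ALLOC][4-28 FREE]
Op 3: free(a) -> (freed a); heap: [0-1 FREE][2-3 ALLOC][4-28 FREE]
Op 4: c = malloc(5) -> c = 4; heap: [0-1 FREE][2-3 ALLOC][4-8 ALLOC][9-28 FREE]
Free blocks: [2 20] total_free=22 largest=20 -> 100*(22-20)/22 = 200/22 ≈ 9.091 -> rounds to 9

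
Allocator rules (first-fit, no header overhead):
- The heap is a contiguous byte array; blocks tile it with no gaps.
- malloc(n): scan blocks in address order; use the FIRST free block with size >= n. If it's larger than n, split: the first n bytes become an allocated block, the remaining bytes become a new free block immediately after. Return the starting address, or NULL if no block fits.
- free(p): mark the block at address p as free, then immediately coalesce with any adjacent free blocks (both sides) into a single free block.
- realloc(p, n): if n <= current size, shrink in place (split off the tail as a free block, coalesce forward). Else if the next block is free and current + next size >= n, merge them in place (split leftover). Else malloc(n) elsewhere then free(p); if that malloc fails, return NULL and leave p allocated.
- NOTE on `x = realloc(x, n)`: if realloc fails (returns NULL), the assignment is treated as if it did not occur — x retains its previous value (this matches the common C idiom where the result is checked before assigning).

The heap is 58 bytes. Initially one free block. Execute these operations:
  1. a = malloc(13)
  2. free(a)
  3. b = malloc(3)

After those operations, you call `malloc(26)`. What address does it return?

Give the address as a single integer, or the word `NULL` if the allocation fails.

Op 1: a = malloc(13) -> a = 0; heap: [0-12 ALLOC][13-57 FREE]
Op 2: free(a) -> (freed a); heap: [0-57 FREE]
Op 3: b = malloc(3) -> b = 0; heap: [0-2 ALLOC][3-57 FREE]
malloc(26): first-fit scan over [0-2 ALLOC][3-57 FREE] -> 3

Answer: 3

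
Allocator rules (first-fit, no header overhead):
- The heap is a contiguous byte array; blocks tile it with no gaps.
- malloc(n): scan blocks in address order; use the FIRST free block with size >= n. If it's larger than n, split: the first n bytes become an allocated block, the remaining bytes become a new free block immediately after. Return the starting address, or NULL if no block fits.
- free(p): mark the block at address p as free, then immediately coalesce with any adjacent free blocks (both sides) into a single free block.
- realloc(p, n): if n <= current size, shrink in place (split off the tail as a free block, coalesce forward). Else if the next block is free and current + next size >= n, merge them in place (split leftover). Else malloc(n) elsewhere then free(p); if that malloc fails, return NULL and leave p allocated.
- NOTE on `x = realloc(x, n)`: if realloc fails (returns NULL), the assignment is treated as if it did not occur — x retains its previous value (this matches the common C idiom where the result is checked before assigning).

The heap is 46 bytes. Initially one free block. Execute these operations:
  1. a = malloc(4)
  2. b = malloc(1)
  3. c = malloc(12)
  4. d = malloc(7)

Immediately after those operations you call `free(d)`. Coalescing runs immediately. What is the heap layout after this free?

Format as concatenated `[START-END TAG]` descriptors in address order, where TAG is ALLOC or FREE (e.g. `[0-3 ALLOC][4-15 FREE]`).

Answer: [0-3 ALLOC][4-4 ALLOC][5-16 ALLOC][17-45 FREE]

Derivation:
Op 1: a = malloc(4) -> a = 0; heap: [0-3 ALLOC][4-45 FREE]
Op 2: b = malloc(1) -> b = 4; heap: [0-3 ALLOC][4-4 ALLOC][5-45 FREE]
Op 3: c = malloc(12) -> c = 5; heap: [0-3 ALLOC][4-4 ALLOC][5-16 ALLOC][17-45 FREE]
Op 4: d = malloc(7) -> d = 17; heap: [0-3 ALLOC][4-4 ALLOC][5-16 ALLOC][17-23 ALLOC][24-45 FREE]
free(d): d = 17 -> block [17-23 ALLOC]; mark free, coalesce with adjacent free neighbors -> [0-3 ALLOC][4-4 ALLOC][5-16 ALLOC][17-45 FREE]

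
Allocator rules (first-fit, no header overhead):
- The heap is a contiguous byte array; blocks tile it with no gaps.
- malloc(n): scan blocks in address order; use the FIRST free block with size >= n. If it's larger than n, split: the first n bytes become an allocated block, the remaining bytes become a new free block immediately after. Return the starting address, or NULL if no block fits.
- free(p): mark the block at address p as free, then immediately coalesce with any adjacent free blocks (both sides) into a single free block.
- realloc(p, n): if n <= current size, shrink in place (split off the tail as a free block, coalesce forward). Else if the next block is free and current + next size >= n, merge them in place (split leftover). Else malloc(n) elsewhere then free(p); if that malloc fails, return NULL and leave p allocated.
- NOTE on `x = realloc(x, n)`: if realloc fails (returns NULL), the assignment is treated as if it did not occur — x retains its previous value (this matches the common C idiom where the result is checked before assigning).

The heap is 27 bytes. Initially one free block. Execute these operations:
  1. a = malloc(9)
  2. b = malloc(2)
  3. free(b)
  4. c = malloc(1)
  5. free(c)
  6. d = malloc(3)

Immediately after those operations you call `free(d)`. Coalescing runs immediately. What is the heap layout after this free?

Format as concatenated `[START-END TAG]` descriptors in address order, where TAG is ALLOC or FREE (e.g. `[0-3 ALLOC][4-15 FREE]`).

Answer: [0-8 ALLOC][9-26 FREE]

Derivation:
Op 1: a = malloc(9) -> a = 0; heap: [0-8 ALLOC][9-26 FREE]
Op 2: b = malloc(2) -> b = 9; heap: [0-8 ALLOC][9-10 ALLOC][11-26 FREE]
Op 3: free(b) -> (freed b); heap: [0-8 ALLOC][9-26 FREE]
Op 4: c = malloc(1) -> c = 9; heap: [0-8 ALLOC][9-9 ALLOC][10-26 FREE]
Op 5: free(c) -> (freed c); heap: [0-8 ALLOC][9-26 FREE]
Op 6: d = malloc(3) -> d = 9; heap: [0-8 ALLOC][9-11 ALLOC][12-26 FREE]
free(d): d = 9 -> block [9-11 ALLOC]; mark free, coalesce with adjacent free neighbors -> [0-8 ALLOC][9-26 FREE]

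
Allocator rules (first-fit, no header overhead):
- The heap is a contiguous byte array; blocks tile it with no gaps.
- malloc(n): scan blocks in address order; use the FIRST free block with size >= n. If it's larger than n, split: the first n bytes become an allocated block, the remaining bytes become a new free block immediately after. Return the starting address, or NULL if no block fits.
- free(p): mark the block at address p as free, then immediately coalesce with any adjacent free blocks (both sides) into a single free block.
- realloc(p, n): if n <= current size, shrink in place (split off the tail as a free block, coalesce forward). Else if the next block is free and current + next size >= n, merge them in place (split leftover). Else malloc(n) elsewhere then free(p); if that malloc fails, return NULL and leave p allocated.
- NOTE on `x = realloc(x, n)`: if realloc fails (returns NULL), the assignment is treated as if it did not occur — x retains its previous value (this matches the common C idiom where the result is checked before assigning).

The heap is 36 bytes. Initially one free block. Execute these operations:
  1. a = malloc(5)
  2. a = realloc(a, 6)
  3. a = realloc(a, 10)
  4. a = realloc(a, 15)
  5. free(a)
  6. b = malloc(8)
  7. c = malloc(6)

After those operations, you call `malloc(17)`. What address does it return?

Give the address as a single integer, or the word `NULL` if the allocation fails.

Answer: 14

Derivation:
Op 1: a = malloc(5) -> a = 0; heap: [0-4 ALLOC][5-35 FREE]
Op 2: a = realloc(a, 6) -> a = 0; heap: [0-5 ALLOC][6-35 FREE]
Op 3: a = realloc(a, 10) -> a = 0; heap: [0-9 ALLOC][10-35 FREE]
Op 4: a = realloc(a, 15) -> a = 0; heap: [0-14 ALLOC][15-35 FREE]
Op 5: free(a) -> (freed a); heap: [0-35 FREE]
Op 6: b = malloc(8) -> b = 0; heap: [0-7 ALLOC][8-35 FREE]
Op 7: c = malloc(6) -> c = 8; heap: [0-7 ALLOC][8-13 ALLOC][14-35 FREE]
malloc(17): first-fit scan over [0-7 ALLOC][8-13 ALLOC][14-35 FREE] -> 14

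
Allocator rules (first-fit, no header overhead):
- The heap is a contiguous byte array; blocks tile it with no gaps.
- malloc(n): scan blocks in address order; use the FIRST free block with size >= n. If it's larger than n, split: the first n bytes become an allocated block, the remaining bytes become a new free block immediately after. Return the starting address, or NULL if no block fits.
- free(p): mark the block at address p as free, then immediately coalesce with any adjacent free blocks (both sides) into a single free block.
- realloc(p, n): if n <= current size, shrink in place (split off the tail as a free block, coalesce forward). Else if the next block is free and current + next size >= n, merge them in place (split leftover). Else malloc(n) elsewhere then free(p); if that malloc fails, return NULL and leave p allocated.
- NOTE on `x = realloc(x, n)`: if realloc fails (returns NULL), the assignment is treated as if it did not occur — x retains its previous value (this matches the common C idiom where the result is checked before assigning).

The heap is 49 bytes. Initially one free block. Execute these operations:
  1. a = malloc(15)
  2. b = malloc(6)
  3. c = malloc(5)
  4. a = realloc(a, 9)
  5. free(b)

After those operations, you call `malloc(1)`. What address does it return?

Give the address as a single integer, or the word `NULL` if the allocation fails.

Op 1: a = malloc(15) -> a = 0; heap: [0-14 ALLOC][15-48 FREE]
Op 2: b = malloc(6) -> b = 15; heap: [0-14 ALLOC][15-20 ALLOC][21-48 FREE]
Op 3: c = malloc(5) -> c = 21; heap: [0-14 ALLOC][15-20 ALLOC][21-25 ALLOC][26-48 FREE]
Op 4: a = realloc(a, 9) -> a = 0; heap: [0-8 ALLOC][9-14 FREE][15-20 ALLOC][21-25 ALLOC][26-48 FREE]
Op 5: free(b) -> (freed b); heap: [0-8 ALLOC][9-20 FREE][21-25 ALLOC][26-48 FREE]
malloc(1): first-fit scan over [0-8 ALLOC][9-20 FREE][21-25 ALLOC][26-48 FREE] -> 9

Answer: 9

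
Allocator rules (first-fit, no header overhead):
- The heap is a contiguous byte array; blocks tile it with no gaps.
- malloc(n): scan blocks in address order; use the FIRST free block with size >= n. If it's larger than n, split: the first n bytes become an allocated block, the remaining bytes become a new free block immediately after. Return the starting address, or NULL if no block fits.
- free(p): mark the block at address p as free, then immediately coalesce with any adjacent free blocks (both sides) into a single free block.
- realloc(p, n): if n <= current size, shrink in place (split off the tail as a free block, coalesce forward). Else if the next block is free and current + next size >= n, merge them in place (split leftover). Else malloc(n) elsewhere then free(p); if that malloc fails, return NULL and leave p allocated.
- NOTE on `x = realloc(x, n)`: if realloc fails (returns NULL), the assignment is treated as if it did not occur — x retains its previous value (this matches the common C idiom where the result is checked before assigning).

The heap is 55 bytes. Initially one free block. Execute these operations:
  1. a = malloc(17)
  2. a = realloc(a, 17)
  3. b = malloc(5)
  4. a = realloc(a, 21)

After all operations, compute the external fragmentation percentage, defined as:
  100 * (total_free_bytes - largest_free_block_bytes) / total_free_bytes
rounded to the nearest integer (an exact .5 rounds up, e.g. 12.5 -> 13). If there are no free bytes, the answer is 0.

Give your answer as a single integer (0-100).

Op 1: a = malloc(17) -> a = 0; heap: [0-16 ALLOC][17-54 FREE]
Op 2: a = realloc(a, 17) -> a = 0; heap: [0-16 ALLOC][17-54 FREE]
Op 3: b = malloc(5) -> b = 17; heap: [0-16 ALLOC][17-21 ALLOC][22-54 FREE]
Op 4: a = realloc(a, 21) -> a = 22; heap: [0-16 FREE][17-21 ALLOC][22-42 ALLOC][43-54 FREE]
Free blocks: [17 12] total_free=29 largest=17 -> 100*(29-17)/29 = 1200/29 ≈ 41.379 -> rounds to 41

Answer: 41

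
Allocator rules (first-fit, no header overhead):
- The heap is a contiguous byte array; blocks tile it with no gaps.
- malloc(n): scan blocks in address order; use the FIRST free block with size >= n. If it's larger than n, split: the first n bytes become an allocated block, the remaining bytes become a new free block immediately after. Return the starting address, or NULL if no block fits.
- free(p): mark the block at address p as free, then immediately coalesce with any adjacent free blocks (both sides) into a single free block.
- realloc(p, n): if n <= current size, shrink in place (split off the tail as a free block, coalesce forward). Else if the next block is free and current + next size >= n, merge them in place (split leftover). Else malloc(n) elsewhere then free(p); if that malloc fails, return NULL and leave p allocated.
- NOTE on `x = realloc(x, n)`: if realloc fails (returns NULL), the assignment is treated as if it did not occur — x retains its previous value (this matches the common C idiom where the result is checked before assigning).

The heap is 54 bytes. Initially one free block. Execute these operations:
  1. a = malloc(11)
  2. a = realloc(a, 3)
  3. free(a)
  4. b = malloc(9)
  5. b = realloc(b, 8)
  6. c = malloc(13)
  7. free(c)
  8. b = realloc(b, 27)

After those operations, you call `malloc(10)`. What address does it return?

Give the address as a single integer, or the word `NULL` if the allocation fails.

Answer: 27

Derivation:
Op 1: a = malloc(11) -> a = 0; heap: [0-10 ALLOC][11-53 FREE]
Op 2: a = realloc(a, 3) -> a = 0; heap: [0-2 ALLOC][3-53 FREE]
Op 3: free(a) -> (freed a); heap: [0-53 FREE]
Op 4: b = malloc(9) -> b = 0; heap: [0-8 ALLOC][9-53 FREE]
Op 5: b = realloc(b, 8) -> b = 0; heap: [0-7 ALLOC][8-53 FREE]
Op 6: c = malloc(13) -> c = 8; heap: [0-7 ALLOC][8-20 ALLOC][21-53 FREE]
Op 7: free(c) -> (freed c); heap: [0-7 ALLOC][8-53 FREE]
Op 8: b = realloc(b, 27) -> b = 0; heap: [0-26 ALLOC][27-53 FREE]
malloc(10): first-fit scan over [0-26 ALLOC][27-53 FREE] -> 27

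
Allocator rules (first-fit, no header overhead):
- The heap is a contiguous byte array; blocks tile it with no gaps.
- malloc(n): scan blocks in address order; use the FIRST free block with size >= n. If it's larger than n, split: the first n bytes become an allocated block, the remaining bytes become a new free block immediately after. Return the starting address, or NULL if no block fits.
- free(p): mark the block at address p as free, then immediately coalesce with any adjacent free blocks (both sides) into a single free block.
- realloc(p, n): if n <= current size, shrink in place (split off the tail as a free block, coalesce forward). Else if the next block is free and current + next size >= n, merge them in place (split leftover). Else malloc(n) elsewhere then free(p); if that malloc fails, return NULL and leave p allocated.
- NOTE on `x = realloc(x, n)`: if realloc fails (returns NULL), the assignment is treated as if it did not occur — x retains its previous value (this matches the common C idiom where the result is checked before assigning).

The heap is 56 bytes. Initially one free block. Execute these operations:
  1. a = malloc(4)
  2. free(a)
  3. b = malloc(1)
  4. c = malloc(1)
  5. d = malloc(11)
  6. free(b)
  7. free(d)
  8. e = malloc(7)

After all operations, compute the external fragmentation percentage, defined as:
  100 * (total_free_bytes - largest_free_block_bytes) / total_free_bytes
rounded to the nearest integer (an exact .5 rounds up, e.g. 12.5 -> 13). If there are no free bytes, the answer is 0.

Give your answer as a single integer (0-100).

Op 1: a = malloc(4) -> a = 0; heap: [0-3 ALLOC][4-55 FREE]
Op 2: free(a) -> (freed a); heap: [0-55 FREE]
Op 3: b = malloc(1) -> b = 0; heap: [0-0 ALLOC][1-55 FREE]
Op 4: c = malloc(1) -> c = 1; heap: [0-0 ALLOC][1-1 ALLOC][2-55 FREE]
Op 5: d = malloc(11) -> d = 2; heap: [0-0 ALLOC][1-1 ALLOC][2-12 ALLOC][13-55 FREE]
Op 6: free(b) -> (freed b); heap: [0-0 FREE][1-1 ALLOC][2-12 ALLOC][13-55 FREE]
Op 7: free(d) -> (freed d); heap: [0-0 FREE][1-1 ALLOC][2-55 FREE]
Op 8: e = malloc(7) -> e = 2; heap: [0-0 FREE][1-1 ALLOC][2-8 ALLOC][9-55 FREE]
Free blocks: [1 47] total_free=48 largest=47 -> 100*(48-47)/48 = 100/48 ≈ 2.083 -> rounds to 2

Answer: 2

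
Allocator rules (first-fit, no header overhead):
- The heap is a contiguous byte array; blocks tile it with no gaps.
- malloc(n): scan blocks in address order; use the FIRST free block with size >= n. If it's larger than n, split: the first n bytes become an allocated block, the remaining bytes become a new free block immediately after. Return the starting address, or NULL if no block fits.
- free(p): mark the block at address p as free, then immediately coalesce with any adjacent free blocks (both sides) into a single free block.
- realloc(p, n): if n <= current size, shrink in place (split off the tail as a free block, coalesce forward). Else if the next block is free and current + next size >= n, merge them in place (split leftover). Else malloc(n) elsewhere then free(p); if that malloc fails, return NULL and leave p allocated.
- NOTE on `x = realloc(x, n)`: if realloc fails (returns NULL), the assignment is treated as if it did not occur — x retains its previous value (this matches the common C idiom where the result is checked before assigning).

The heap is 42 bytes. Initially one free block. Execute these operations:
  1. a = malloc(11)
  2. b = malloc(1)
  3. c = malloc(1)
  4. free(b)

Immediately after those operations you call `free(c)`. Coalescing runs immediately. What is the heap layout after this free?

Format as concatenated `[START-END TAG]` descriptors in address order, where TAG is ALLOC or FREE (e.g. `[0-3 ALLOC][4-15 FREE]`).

Answer: [0-10 ALLOC][11-41 FREE]

Derivation:
Op 1: a = malloc(11) -> a = 0; heap: [0-10 ALLOC][11-41 FREE]
Op 2: b = malloc(1) -> b = 11; heap: [0-10 ALLOC][11-11 ALLOC][12-41 FREE]
Op 3: c = malloc(1) -> c = 12; heap: [0-10 ALLOC][11-11 ALLOC][12-12 ALLOC][13-41 FREE]
Op 4: free(b) -> (freed b); heap: [0-10 ALLOC][11-11 FREE][12-12 ALLOC][13-41 FREE]
free(c): c = 12 -> block [12-12 ALLOC]; mark free, coalesce with adjacent free neighbors -> [0-10 ALLOC][11-41 FREE]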